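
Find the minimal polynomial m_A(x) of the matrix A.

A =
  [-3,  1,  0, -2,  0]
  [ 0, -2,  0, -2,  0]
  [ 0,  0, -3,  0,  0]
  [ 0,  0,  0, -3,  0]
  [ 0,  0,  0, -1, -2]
x^2 + 5*x + 6

The characteristic polynomial is χ_A(x) = (x + 2)^2*(x + 3)^3, so the eigenvalues are known. The minimal polynomial is
  m_A(x) = Π_λ (x − λ)^{k_λ}
where k_λ is the size of the *largest* Jordan block for λ (equivalently, the smallest k with (A − λI)^k v = 0 for every generalised eigenvector v of λ).

  λ = -3: largest Jordan block has size 1, contributing (x + 3)
  λ = -2: largest Jordan block has size 1, contributing (x + 2)

So m_A(x) = (x + 2)*(x + 3) = x^2 + 5*x + 6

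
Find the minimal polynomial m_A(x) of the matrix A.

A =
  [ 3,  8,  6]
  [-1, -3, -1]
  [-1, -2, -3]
x^3 + 3*x^2 + 3*x + 1

The characteristic polynomial is χ_A(x) = (x + 1)^3, so the eigenvalues are known. The minimal polynomial is
  m_A(x) = Π_λ (x − λ)^{k_λ}
where k_λ is the size of the *largest* Jordan block for λ (equivalently, the smallest k with (A − λI)^k v = 0 for every generalised eigenvector v of λ).

  λ = -1: largest Jordan block has size 3, contributing (x + 1)^3

So m_A(x) = (x + 1)^3 = x^3 + 3*x^2 + 3*x + 1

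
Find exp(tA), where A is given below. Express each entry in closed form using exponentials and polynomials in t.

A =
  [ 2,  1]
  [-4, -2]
e^{tA} =
  [2*t + 1, t]
  [-4*t, 1 - 2*t]

Strategy: write A = P · J · P⁻¹ where J is a Jordan canonical form, so e^{tA} = P · e^{tJ} · P⁻¹, and e^{tJ} can be computed block-by-block.

A has Jordan form
J =
  [0, 1]
  [0, 0]
(up to reordering of blocks).

Per-block formulas:
  For a 2×2 Jordan block J_2(0): exp(t · J_2(0)) = e^(0t)·(I + t·N), where N is the 2×2 nilpotent shift.

After assembling e^{tJ} and conjugating by P, we get:

e^{tA} =
  [2*t + 1, t]
  [-4*t, 1 - 2*t]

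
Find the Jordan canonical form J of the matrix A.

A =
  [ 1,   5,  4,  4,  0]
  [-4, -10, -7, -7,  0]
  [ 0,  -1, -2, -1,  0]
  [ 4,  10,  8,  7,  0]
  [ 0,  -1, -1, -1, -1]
J_3(-1) ⊕ J_1(-1) ⊕ J_1(-1)

The characteristic polynomial is
  det(x·I − A) = x^5 + 5*x^4 + 10*x^3 + 10*x^2 + 5*x + 1 = (x + 1)^5

Eigenvalues and multiplicities (the geometric multiplicity of λ is n − rank(A − λI), which equals the number of Jordan blocks for λ):
  λ = -1: algebraic multiplicity = 5, geometric multiplicity = 3

Determining the block sizes for each eigenvalue:
  λ = -1: with am = 5 and gm = 3, the partition is not yet determined (e.g. several partitions of 5 into 3 parts exist). Let N = A − (-1)·I. Computing rank(N^1) = 2, rank(N^2) = 1, rank(N^3) = 0; the number of blocks of size ≥ j is rank(N^{j−1}) − rank(N^j), giving [3, 1, 1]. So we have 1 block(s) of size 3, 2 block(s) of size 1 → block sizes [3, 1, 1]

Assembling the blocks gives a Jordan form
J =
  [-1,  1,  0,  0,  0]
  [ 0, -1,  1,  0,  0]
  [ 0,  0, -1,  0,  0]
  [ 0,  0,  0, -1,  0]
  [ 0,  0,  0,  0, -1]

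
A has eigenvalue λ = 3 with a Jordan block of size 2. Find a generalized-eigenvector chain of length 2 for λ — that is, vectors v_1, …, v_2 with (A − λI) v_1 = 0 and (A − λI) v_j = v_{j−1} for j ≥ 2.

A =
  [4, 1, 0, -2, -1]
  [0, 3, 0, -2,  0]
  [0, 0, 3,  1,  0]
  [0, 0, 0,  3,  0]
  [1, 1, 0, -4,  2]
A Jordan chain for λ = 3 of length 2:
v_1 = (1, 0, 0, 0, 1)ᵀ
v_2 = (1, 0, 0, 0, 0)ᵀ

Let N = A − (3)·I. We want v_2 with N^2 v_2 = 0 but N^1 v_2 ≠ 0; then v_{j-1} := N · v_j for j = 2, …, 2.

Pick v_2 = (1, 0, 0, 0, 0)ᵀ.
Then v_1 = N · v_2 = (1, 0, 0, 0, 1)ᵀ.

Sanity check: (A − (3)·I) v_1 = (0, 0, 0, 0, 0)ᵀ = 0. ✓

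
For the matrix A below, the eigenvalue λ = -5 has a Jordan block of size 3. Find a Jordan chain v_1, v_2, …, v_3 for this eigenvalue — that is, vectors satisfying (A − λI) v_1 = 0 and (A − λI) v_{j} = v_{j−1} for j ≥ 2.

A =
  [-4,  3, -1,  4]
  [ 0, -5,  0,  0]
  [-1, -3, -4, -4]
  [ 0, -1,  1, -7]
A Jordan chain for λ = -5 of length 3:
v_1 = (2, 0, -2, -1)ᵀ
v_2 = (1, 0, -1, 0)ᵀ
v_3 = (1, 0, 0, 0)ᵀ

Let N = A − (-5)·I. We want v_3 with N^3 v_3 = 0 but N^2 v_3 ≠ 0; then v_{j-1} := N · v_j for j = 3, …, 2.

Pick v_3 = (1, 0, 0, 0)ᵀ.
Then v_2 = N · v_3 = (1, 0, -1, 0)ᵀ.
Then v_1 = N · v_2 = (2, 0, -2, -1)ᵀ.

Sanity check: (A − (-5)·I) v_1 = (0, 0, 0, 0)ᵀ = 0. ✓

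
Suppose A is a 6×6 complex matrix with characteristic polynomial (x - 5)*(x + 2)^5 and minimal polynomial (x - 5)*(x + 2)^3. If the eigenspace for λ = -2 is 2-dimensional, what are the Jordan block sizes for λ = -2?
Block sizes for λ = -2: [3, 2]

Step 1 — from the characteristic polynomial, algebraic multiplicity of λ = -2 is 5. From dim ker(A − (-2)·I) = 2, there are exactly 2 Jordan blocks for λ = -2.
Step 2 — from the minimal polynomial, the factor (x + 2)^3 tells us the largest block for λ = -2 has size 3.
Step 3 — with total size 5, 2 blocks, and largest block 3, the block sizes (in nonincreasing order) are [3, 2].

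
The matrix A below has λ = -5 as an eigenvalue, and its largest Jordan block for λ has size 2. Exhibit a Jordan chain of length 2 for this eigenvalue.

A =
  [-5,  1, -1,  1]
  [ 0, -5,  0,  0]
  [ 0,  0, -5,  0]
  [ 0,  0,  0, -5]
A Jordan chain for λ = -5 of length 2:
v_1 = (1, 0, 0, 0)ᵀ
v_2 = (0, 1, 0, 0)ᵀ

Let N = A − (-5)·I. We want v_2 with N^2 v_2 = 0 but N^1 v_2 ≠ 0; then v_{j-1} := N · v_j for j = 2, …, 2.

Pick v_2 = (0, 1, 0, 0)ᵀ.
Then v_1 = N · v_2 = (1, 0, 0, 0)ᵀ.

Sanity check: (A − (-5)·I) v_1 = (0, 0, 0, 0)ᵀ = 0. ✓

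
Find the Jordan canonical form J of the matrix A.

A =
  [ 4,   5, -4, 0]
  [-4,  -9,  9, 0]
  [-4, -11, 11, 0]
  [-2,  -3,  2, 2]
J_3(2) ⊕ J_1(2)

The characteristic polynomial is
  det(x·I − A) = x^4 - 8*x^3 + 24*x^2 - 32*x + 16 = (x - 2)^4

Eigenvalues and multiplicities (the geometric multiplicity of λ is n − rank(A − λI), which equals the number of Jordan blocks for λ):
  λ = 2: algebraic multiplicity = 4, geometric multiplicity = 2

Determining the block sizes for each eigenvalue:
  λ = 2: with am = 4 and gm = 2, the partition is not yet determined (e.g. several partitions of 4 into 2 parts exist). Let N = A − (2)·I. Computing rank(N^1) = 2, rank(N^2) = 1, rank(N^3) = 0; the number of blocks of size ≥ j is rank(N^{j−1}) − rank(N^j), giving [2, 1, 1]. So we have 1 block(s) of size 3, 1 block(s) of size 1 → block sizes [3, 1]

Assembling the blocks gives a Jordan form
J =
  [2, 1, 0, 0]
  [0, 2, 1, 0]
  [0, 0, 2, 0]
  [0, 0, 0, 2]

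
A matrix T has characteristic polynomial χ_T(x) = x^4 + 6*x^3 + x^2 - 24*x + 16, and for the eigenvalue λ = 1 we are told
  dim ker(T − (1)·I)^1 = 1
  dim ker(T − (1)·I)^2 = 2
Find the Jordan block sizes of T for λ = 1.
Block sizes for λ = 1: [2]

From the dimensions of kernels of powers, the number of Jordan blocks of size at least j is d_j − d_{j−1} where d_j = dim ker(N^j) (with d_0 = 0). Computing the differences gives [1, 1].
The number of blocks of size exactly k is (#blocks of size ≥ k) − (#blocks of size ≥ k + 1), so the partition is: 1 block(s) of size 2.
In nonincreasing order the block sizes are [2].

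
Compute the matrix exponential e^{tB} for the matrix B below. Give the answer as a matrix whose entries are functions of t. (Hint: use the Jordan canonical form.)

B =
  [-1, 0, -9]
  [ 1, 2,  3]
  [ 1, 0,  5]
e^{tB} =
  [-3*t*exp(2*t) + exp(2*t), 0, -9*t*exp(2*t)]
  [t*exp(2*t), exp(2*t), 3*t*exp(2*t)]
  [t*exp(2*t), 0, 3*t*exp(2*t) + exp(2*t)]

Strategy: write B = P · J · P⁻¹ where J is a Jordan canonical form, so e^{tB} = P · e^{tJ} · P⁻¹, and e^{tJ} can be computed block-by-block.

B has Jordan form
J =
  [2, 1, 0]
  [0, 2, 0]
  [0, 0, 2]
(up to reordering of blocks).

Per-block formulas:
  For a 1×1 block at λ = 2: exp(t · [2]) = [e^(2t)].
  For a 2×2 Jordan block J_2(2): exp(t · J_2(2)) = e^(2t)·(I + t·N), where N is the 2×2 nilpotent shift.

After assembling e^{tJ} and conjugating by P, we get:

e^{tB} =
  [-3*t*exp(2*t) + exp(2*t), 0, -9*t*exp(2*t)]
  [t*exp(2*t), exp(2*t), 3*t*exp(2*t)]
  [t*exp(2*t), 0, 3*t*exp(2*t) + exp(2*t)]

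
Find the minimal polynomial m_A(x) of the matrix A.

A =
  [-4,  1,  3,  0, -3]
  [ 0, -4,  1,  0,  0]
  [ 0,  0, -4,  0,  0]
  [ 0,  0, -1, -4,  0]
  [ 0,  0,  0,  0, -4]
x^3 + 12*x^2 + 48*x + 64

The characteristic polynomial is χ_A(x) = (x + 4)^5, so the eigenvalues are known. The minimal polynomial is
  m_A(x) = Π_λ (x − λ)^{k_λ}
where k_λ is the size of the *largest* Jordan block for λ (equivalently, the smallest k with (A − λI)^k v = 0 for every generalised eigenvector v of λ).

  λ = -4: largest Jordan block has size 3, contributing (x + 4)^3

So m_A(x) = (x + 4)^3 = x^3 + 12*x^2 + 48*x + 64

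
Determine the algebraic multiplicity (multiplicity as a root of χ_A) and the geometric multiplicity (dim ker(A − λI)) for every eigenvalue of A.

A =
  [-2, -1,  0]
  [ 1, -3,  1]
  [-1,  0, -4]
λ = -3: alg = 3, geom = 1

Step 1 — factor the characteristic polynomial to read off the algebraic multiplicities:
  χ_A(x) = (x + 3)^3

Step 2 — compute geometric multiplicities via the rank-nullity identity g(λ) = n − rank(A − λI):
  rank(A − (-3)·I) = 2, so dim ker(A − (-3)·I) = n − 2 = 1

Summary:
  λ = -3: algebraic multiplicity = 3, geometric multiplicity = 1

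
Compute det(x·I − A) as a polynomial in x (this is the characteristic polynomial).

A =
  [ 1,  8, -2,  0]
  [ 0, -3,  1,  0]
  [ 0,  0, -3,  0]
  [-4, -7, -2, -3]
x^4 + 8*x^3 + 18*x^2 - 27

Expanding det(x·I − A) (e.g. by cofactor expansion or by noting that A is similar to its Jordan form J, which has the same characteristic polynomial as A) gives
  χ_A(x) = x^4 + 8*x^3 + 18*x^2 - 27
which factors as (x - 1)*(x + 3)^3. The eigenvalues (with algebraic multiplicities) are λ = -3 with multiplicity 3, λ = 1 with multiplicity 1.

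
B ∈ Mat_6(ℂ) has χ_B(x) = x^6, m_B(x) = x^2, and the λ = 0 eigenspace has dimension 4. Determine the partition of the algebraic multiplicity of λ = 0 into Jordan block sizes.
Block sizes for λ = 0: [2, 2, 1, 1]

Step 1 — from the characteristic polynomial, algebraic multiplicity of λ = 0 is 6. From dim ker(B − (0)·I) = 4, there are exactly 4 Jordan blocks for λ = 0.
Step 2 — from the minimal polynomial, the factor (x − 0)^2 tells us the largest block for λ = 0 has size 2.
Step 3 — with total size 6, 4 blocks, and largest block 2, the block sizes (in nonincreasing order) are [2, 2, 1, 1].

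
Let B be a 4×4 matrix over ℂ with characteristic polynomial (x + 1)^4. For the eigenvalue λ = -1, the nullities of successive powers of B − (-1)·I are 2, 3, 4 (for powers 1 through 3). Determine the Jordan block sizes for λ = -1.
Block sizes for λ = -1: [3, 1]

From the dimensions of kernels of powers, the number of Jordan blocks of size at least j is d_j − d_{j−1} where d_j = dim ker(N^j) (with d_0 = 0). Computing the differences gives [2, 1, 1].
The number of blocks of size exactly k is (#blocks of size ≥ k) − (#blocks of size ≥ k + 1), so the partition is: 1 block(s) of size 1, 1 block(s) of size 3.
In nonincreasing order the block sizes are [3, 1].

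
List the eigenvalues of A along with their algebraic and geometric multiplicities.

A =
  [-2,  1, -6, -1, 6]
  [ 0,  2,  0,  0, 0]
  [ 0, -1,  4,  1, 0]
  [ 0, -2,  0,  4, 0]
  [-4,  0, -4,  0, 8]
λ = 2: alg = 2, geom = 2; λ = 4: alg = 3, geom = 2

Step 1 — factor the characteristic polynomial to read off the algebraic multiplicities:
  χ_A(x) = (x - 4)^3*(x - 2)^2

Step 2 — compute geometric multiplicities via the rank-nullity identity g(λ) = n − rank(A − λI):
  rank(A − (2)·I) = 3, so dim ker(A − (2)·I) = n − 3 = 2
  rank(A − (4)·I) = 3, so dim ker(A − (4)·I) = n − 3 = 2

Summary:
  λ = 2: algebraic multiplicity = 2, geometric multiplicity = 2
  λ = 4: algebraic multiplicity = 3, geometric multiplicity = 2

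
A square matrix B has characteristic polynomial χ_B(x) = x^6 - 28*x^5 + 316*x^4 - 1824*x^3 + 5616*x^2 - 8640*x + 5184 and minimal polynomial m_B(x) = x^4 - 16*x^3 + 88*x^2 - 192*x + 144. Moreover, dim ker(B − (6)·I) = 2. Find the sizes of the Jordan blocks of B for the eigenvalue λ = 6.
Block sizes for λ = 6: [2, 2]

Step 1 — from the characteristic polynomial, algebraic multiplicity of λ = 6 is 4. From dim ker(B − (6)·I) = 2, there are exactly 2 Jordan blocks for λ = 6.
Step 2 — from the minimal polynomial, the factor (x − 6)^2 tells us the largest block for λ = 6 has size 2.
Step 3 — with total size 4, 2 blocks, and largest block 2, the block sizes (in nonincreasing order) are [2, 2].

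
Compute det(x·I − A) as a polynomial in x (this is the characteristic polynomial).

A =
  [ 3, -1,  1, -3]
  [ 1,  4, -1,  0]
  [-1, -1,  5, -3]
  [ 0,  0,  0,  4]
x^4 - 16*x^3 + 96*x^2 - 256*x + 256

Expanding det(x·I − A) (e.g. by cofactor expansion or by noting that A is similar to its Jordan form J, which has the same characteristic polynomial as A) gives
  χ_A(x) = x^4 - 16*x^3 + 96*x^2 - 256*x + 256
which factors as (x - 4)^4. The eigenvalues (with algebraic multiplicities) are λ = 4 with multiplicity 4.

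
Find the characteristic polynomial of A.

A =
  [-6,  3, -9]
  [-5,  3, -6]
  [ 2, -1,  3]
x^3

Expanding det(x·I − A) (e.g. by cofactor expansion or by noting that A is similar to its Jordan form J, which has the same characteristic polynomial as A) gives
  χ_A(x) = x^3
which factors as x^3. The eigenvalues (with algebraic multiplicities) are λ = 0 with multiplicity 3.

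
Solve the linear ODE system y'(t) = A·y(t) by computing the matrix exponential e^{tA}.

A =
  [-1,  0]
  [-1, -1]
e^{tA} =
  [exp(-t), 0]
  [-t*exp(-t), exp(-t)]

Strategy: write A = P · J · P⁻¹ where J is a Jordan canonical form, so e^{tA} = P · e^{tJ} · P⁻¹, and e^{tJ} can be computed block-by-block.

A has Jordan form
J =
  [-1,  1]
  [ 0, -1]
(up to reordering of blocks).

Per-block formulas:
  For a 2×2 Jordan block J_2(-1): exp(t · J_2(-1)) = e^(-1t)·(I + t·N), where N is the 2×2 nilpotent shift.

After assembling e^{tJ} and conjugating by P, we get:

e^{tA} =
  [exp(-t), 0]
  [-t*exp(-t), exp(-t)]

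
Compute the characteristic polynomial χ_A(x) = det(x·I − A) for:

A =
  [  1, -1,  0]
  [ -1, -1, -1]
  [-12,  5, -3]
x^3 + 3*x^2 + 3*x + 1

Expanding det(x·I − A) (e.g. by cofactor expansion or by noting that A is similar to its Jordan form J, which has the same characteristic polynomial as A) gives
  χ_A(x) = x^3 + 3*x^2 + 3*x + 1
which factors as (x + 1)^3. The eigenvalues (with algebraic multiplicities) are λ = -1 with multiplicity 3.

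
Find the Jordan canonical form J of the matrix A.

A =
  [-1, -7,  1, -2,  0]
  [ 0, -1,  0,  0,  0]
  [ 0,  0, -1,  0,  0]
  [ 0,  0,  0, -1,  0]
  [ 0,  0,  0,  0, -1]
J_2(-1) ⊕ J_1(-1) ⊕ J_1(-1) ⊕ J_1(-1)

The characteristic polynomial is
  det(x·I − A) = x^5 + 5*x^4 + 10*x^3 + 10*x^2 + 5*x + 1 = (x + 1)^5

Eigenvalues and multiplicities (the geometric multiplicity of λ is n − rank(A − λI), which equals the number of Jordan blocks for λ):
  λ = -1: algebraic multiplicity = 5, geometric multiplicity = 4

Determining the block sizes for each eigenvalue:
  λ = -1: 4 blocks summing to 5 forces exactly one block of size 2 and the rest size 1 → block sizes [2, 1, 1, 1]

Assembling the blocks gives a Jordan form
J =
  [-1,  1,  0,  0,  0]
  [ 0, -1,  0,  0,  0]
  [ 0,  0, -1,  0,  0]
  [ 0,  0,  0, -1,  0]
  [ 0,  0,  0,  0, -1]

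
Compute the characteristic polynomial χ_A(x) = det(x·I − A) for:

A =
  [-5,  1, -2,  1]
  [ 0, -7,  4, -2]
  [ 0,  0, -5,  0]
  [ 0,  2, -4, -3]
x^4 + 20*x^3 + 150*x^2 + 500*x + 625

Expanding det(x·I − A) (e.g. by cofactor expansion or by noting that A is similar to its Jordan form J, which has the same characteristic polynomial as A) gives
  χ_A(x) = x^4 + 20*x^3 + 150*x^2 + 500*x + 625
which factors as (x + 5)^4. The eigenvalues (with algebraic multiplicities) are λ = -5 with multiplicity 4.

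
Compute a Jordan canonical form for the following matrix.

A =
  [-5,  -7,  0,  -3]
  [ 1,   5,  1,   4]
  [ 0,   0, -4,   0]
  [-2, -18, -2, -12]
J_3(-4) ⊕ J_1(-4)

The characteristic polynomial is
  det(x·I − A) = x^4 + 16*x^3 + 96*x^2 + 256*x + 256 = (x + 4)^4

Eigenvalues and multiplicities (the geometric multiplicity of λ is n − rank(A − λI), which equals the number of Jordan blocks for λ):
  λ = -4: algebraic multiplicity = 4, geometric multiplicity = 2

Determining the block sizes for each eigenvalue:
  λ = -4: with am = 4 and gm = 2, the partition is not yet determined (e.g. several partitions of 4 into 2 parts exist). Let N = A − (-4)·I. Computing rank(N^1) = 2, rank(N^2) = 1, rank(N^3) = 0; the number of blocks of size ≥ j is rank(N^{j−1}) − rank(N^j), giving [2, 1, 1]. So we have 1 block(s) of size 3, 1 block(s) of size 1 → block sizes [3, 1]

Assembling the blocks gives a Jordan form
J =
  [-4,  1,  0,  0]
  [ 0, -4,  1,  0]
  [ 0,  0, -4,  0]
  [ 0,  0,  0, -4]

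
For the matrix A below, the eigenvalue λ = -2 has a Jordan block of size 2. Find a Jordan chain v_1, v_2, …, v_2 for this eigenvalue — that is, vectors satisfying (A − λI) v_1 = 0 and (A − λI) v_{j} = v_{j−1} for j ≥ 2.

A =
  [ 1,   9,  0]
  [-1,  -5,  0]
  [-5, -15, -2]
A Jordan chain for λ = -2 of length 2:
v_1 = (3, -1, -5)ᵀ
v_2 = (1, 0, 0)ᵀ

Let N = A − (-2)·I. We want v_2 with N^2 v_2 = 0 but N^1 v_2 ≠ 0; then v_{j-1} := N · v_j for j = 2, …, 2.

Pick v_2 = (1, 0, 0)ᵀ.
Then v_1 = N · v_2 = (3, -1, -5)ᵀ.

Sanity check: (A − (-2)·I) v_1 = (0, 0, 0)ᵀ = 0. ✓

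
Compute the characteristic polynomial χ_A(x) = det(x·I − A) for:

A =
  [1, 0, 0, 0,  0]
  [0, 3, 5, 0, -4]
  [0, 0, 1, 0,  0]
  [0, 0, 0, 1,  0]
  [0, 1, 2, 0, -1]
x^5 - 5*x^4 + 10*x^3 - 10*x^2 + 5*x - 1

Expanding det(x·I − A) (e.g. by cofactor expansion or by noting that A is similar to its Jordan form J, which has the same characteristic polynomial as A) gives
  χ_A(x) = x^5 - 5*x^4 + 10*x^3 - 10*x^2 + 5*x - 1
which factors as (x - 1)^5. The eigenvalues (with algebraic multiplicities) are λ = 1 with multiplicity 5.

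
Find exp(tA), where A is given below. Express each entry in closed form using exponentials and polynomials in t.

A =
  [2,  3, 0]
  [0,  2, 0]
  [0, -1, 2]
e^{tA} =
  [exp(2*t), 3*t*exp(2*t), 0]
  [0, exp(2*t), 0]
  [0, -t*exp(2*t), exp(2*t)]

Strategy: write A = P · J · P⁻¹ where J is a Jordan canonical form, so e^{tA} = P · e^{tJ} · P⁻¹, and e^{tJ} can be computed block-by-block.

A has Jordan form
J =
  [2, 1, 0]
  [0, 2, 0]
  [0, 0, 2]
(up to reordering of blocks).

Per-block formulas:
  For a 2×2 Jordan block J_2(2): exp(t · J_2(2)) = e^(2t)·(I + t·N), where N is the 2×2 nilpotent shift.
  For a 1×1 block at λ = 2: exp(t · [2]) = [e^(2t)].

After assembling e^{tJ} and conjugating by P, we get:

e^{tA} =
  [exp(2*t), 3*t*exp(2*t), 0]
  [0, exp(2*t), 0]
  [0, -t*exp(2*t), exp(2*t)]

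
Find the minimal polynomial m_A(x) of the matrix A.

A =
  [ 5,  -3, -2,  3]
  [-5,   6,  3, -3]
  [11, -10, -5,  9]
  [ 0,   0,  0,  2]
x^3 - 6*x^2 + 12*x - 8

The characteristic polynomial is χ_A(x) = (x - 2)^4, so the eigenvalues are known. The minimal polynomial is
  m_A(x) = Π_λ (x − λ)^{k_λ}
where k_λ is the size of the *largest* Jordan block for λ (equivalently, the smallest k with (A − λI)^k v = 0 for every generalised eigenvector v of λ).

  λ = 2: largest Jordan block has size 3, contributing (x − 2)^3

So m_A(x) = (x - 2)^3 = x^3 - 6*x^2 + 12*x - 8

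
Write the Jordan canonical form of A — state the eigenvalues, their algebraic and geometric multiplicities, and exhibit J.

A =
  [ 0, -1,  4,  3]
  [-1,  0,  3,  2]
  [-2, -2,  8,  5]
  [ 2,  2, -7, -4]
J_2(1) ⊕ J_2(1)

The characteristic polynomial is
  det(x·I − A) = x^4 - 4*x^3 + 6*x^2 - 4*x + 1 = (x - 1)^4

Eigenvalues and multiplicities (the geometric multiplicity of λ is n − rank(A − λI), which equals the number of Jordan blocks for λ):
  λ = 1: algebraic multiplicity = 4, geometric multiplicity = 2

Determining the block sizes for each eigenvalue:
  λ = 1: with am = 4 and gm = 2, the partition is not yet determined (e.g. several partitions of 4 into 2 parts exist). Let N = A − (1)·I. Computing rank(N^1) = 2, rank(N^2) = 0; the number of blocks of size ≥ j is rank(N^{j−1}) − rank(N^j), giving [2, 2]. So we have 2 block(s) of size 2 → block sizes [2, 2]

Assembling the blocks gives a Jordan form
J =
  [1, 1, 0, 0]
  [0, 1, 0, 0]
  [0, 0, 1, 1]
  [0, 0, 0, 1]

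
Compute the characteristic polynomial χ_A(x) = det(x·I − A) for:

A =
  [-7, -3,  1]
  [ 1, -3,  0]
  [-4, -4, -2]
x^3 + 12*x^2 + 48*x + 64

Expanding det(x·I − A) (e.g. by cofactor expansion or by noting that A is similar to its Jordan form J, which has the same characteristic polynomial as A) gives
  χ_A(x) = x^3 + 12*x^2 + 48*x + 64
which factors as (x + 4)^3. The eigenvalues (with algebraic multiplicities) are λ = -4 with multiplicity 3.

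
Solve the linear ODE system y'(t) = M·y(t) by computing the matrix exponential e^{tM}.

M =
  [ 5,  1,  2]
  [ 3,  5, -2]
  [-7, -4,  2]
e^{tM} =
  [-5*t^2*exp(4*t) + t*exp(4*t) + exp(4*t), -3*t^2*exp(4*t) + t*exp(4*t), -2*t^2*exp(4*t) + 2*t*exp(4*t)]
  [10*t^2*exp(4*t) + 3*t*exp(4*t), 6*t^2*exp(4*t) + t*exp(4*t) + exp(4*t), 4*t^2*exp(4*t) - 2*t*exp(4*t)]
  [-5*t^2*exp(4*t)/2 - 7*t*exp(4*t), -3*t^2*exp(4*t)/2 - 4*t*exp(4*t), -t^2*exp(4*t) - 2*t*exp(4*t) + exp(4*t)]

Strategy: write M = P · J · P⁻¹ where J is a Jordan canonical form, so e^{tM} = P · e^{tJ} · P⁻¹, and e^{tJ} can be computed block-by-block.

M has Jordan form
J =
  [4, 1, 0]
  [0, 4, 1]
  [0, 0, 4]
(up to reordering of blocks).

Per-block formulas:
  For a 3×3 Jordan block J_3(4): exp(t · J_3(4)) = e^(4t)·(I + t·N + (t^2/2)·N^2), where N is the 3×3 nilpotent shift.

After assembling e^{tJ} and conjugating by P, we get:

e^{tM} =
  [-5*t^2*exp(4*t) + t*exp(4*t) + exp(4*t), -3*t^2*exp(4*t) + t*exp(4*t), -2*t^2*exp(4*t) + 2*t*exp(4*t)]
  [10*t^2*exp(4*t) + 3*t*exp(4*t), 6*t^2*exp(4*t) + t*exp(4*t) + exp(4*t), 4*t^2*exp(4*t) - 2*t*exp(4*t)]
  [-5*t^2*exp(4*t)/2 - 7*t*exp(4*t), -3*t^2*exp(4*t)/2 - 4*t*exp(4*t), -t^2*exp(4*t) - 2*t*exp(4*t) + exp(4*t)]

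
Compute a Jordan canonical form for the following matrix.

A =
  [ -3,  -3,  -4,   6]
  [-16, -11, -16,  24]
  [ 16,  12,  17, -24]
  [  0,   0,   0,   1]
J_2(1) ⊕ J_1(1) ⊕ J_1(1)

The characteristic polynomial is
  det(x·I − A) = x^4 - 4*x^3 + 6*x^2 - 4*x + 1 = (x - 1)^4

Eigenvalues and multiplicities (the geometric multiplicity of λ is n − rank(A − λI), which equals the number of Jordan blocks for λ):
  λ = 1: algebraic multiplicity = 4, geometric multiplicity = 3

Determining the block sizes for each eigenvalue:
  λ = 1: 3 blocks summing to 4 forces exactly one block of size 2 and the rest size 1 → block sizes [2, 1, 1]

Assembling the blocks gives a Jordan form
J =
  [1, 1, 0, 0]
  [0, 1, 0, 0]
  [0, 0, 1, 0]
  [0, 0, 0, 1]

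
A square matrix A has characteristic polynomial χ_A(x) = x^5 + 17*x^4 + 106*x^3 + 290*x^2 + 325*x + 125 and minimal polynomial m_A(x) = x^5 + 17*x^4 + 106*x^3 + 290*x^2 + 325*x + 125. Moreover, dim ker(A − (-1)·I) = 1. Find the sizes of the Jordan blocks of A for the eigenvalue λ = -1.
Block sizes for λ = -1: [2]

Step 1 — from the characteristic polynomial, algebraic multiplicity of λ = -1 is 2. From dim ker(A − (-1)·I) = 1, there are exactly 1 Jordan blocks for λ = -1.
Step 2 — from the minimal polynomial, the factor (x + 1)^2 tells us the largest block for λ = -1 has size 2.
Step 3 — with total size 2, 1 blocks, and largest block 2, the block sizes (in nonincreasing order) are [2].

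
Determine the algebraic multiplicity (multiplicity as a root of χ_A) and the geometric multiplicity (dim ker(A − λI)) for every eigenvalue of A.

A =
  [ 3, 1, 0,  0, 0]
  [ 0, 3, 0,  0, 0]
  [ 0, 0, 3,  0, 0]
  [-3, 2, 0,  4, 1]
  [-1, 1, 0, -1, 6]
λ = 3: alg = 3, geom = 2; λ = 5: alg = 2, geom = 1

Step 1 — factor the characteristic polynomial to read off the algebraic multiplicities:
  χ_A(x) = (x - 5)^2*(x - 3)^3

Step 2 — compute geometric multiplicities via the rank-nullity identity g(λ) = n − rank(A − λI):
  rank(A − (3)·I) = 3, so dim ker(A − (3)·I) = n − 3 = 2
  rank(A − (5)·I) = 4, so dim ker(A − (5)·I) = n − 4 = 1

Summary:
  λ = 3: algebraic multiplicity = 3, geometric multiplicity = 2
  λ = 5: algebraic multiplicity = 2, geometric multiplicity = 1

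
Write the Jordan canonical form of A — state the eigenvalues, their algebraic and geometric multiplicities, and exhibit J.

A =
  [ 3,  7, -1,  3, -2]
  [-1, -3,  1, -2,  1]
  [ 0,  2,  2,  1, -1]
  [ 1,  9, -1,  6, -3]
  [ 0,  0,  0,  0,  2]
J_3(2) ⊕ J_1(2) ⊕ J_1(2)

The characteristic polynomial is
  det(x·I − A) = x^5 - 10*x^4 + 40*x^3 - 80*x^2 + 80*x - 32 = (x - 2)^5

Eigenvalues and multiplicities (the geometric multiplicity of λ is n − rank(A − λI), which equals the number of Jordan blocks for λ):
  λ = 2: algebraic multiplicity = 5, geometric multiplicity = 3

Determining the block sizes for each eigenvalue:
  λ = 2: with am = 5 and gm = 3, the partition is not yet determined (e.g. several partitions of 5 into 3 parts exist). Let N = A − (2)·I. Computing rank(N^1) = 2, rank(N^2) = 1, rank(N^3) = 0; the number of blocks of size ≥ j is rank(N^{j−1}) − rank(N^j), giving [3, 1, 1]. So we have 1 block(s) of size 3, 2 block(s) of size 1 → block sizes [3, 1, 1]

Assembling the blocks gives a Jordan form
J =
  [2, 1, 0, 0, 0]
  [0, 2, 1, 0, 0]
  [0, 0, 2, 0, 0]
  [0, 0, 0, 2, 0]
  [0, 0, 0, 0, 2]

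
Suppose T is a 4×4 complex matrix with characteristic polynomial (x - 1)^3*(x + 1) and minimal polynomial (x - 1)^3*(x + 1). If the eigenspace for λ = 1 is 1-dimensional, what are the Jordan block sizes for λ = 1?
Block sizes for λ = 1: [3]

Step 1 — from the characteristic polynomial, algebraic multiplicity of λ = 1 is 3. From dim ker(T − (1)·I) = 1, there are exactly 1 Jordan blocks for λ = 1.
Step 2 — from the minimal polynomial, the factor (x − 1)^3 tells us the largest block for λ = 1 has size 3.
Step 3 — with total size 3, 1 blocks, and largest block 3, the block sizes (in nonincreasing order) are [3].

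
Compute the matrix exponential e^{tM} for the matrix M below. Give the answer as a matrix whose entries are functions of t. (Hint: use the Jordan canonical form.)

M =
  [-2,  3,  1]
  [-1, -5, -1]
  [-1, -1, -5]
e^{tM} =
  [2*t*exp(-4*t) + exp(-4*t), t^2*exp(-4*t) + 3*t*exp(-4*t), -t^2*exp(-4*t) + t*exp(-4*t)]
  [-t*exp(-4*t), -t^2*exp(-4*t)/2 - t*exp(-4*t) + exp(-4*t), t^2*exp(-4*t)/2 - t*exp(-4*t)]
  [-t*exp(-4*t), -t^2*exp(-4*t)/2 - t*exp(-4*t), t^2*exp(-4*t)/2 - t*exp(-4*t) + exp(-4*t)]

Strategy: write M = P · J · P⁻¹ where J is a Jordan canonical form, so e^{tM} = P · e^{tJ} · P⁻¹, and e^{tJ} can be computed block-by-block.

M has Jordan form
J =
  [-4,  1,  0]
  [ 0, -4,  1]
  [ 0,  0, -4]
(up to reordering of blocks).

Per-block formulas:
  For a 3×3 Jordan block J_3(-4): exp(t · J_3(-4)) = e^(-4t)·(I + t·N + (t^2/2)·N^2), where N is the 3×3 nilpotent shift.

After assembling e^{tJ} and conjugating by P, we get:

e^{tM} =
  [2*t*exp(-4*t) + exp(-4*t), t^2*exp(-4*t) + 3*t*exp(-4*t), -t^2*exp(-4*t) + t*exp(-4*t)]
  [-t*exp(-4*t), -t^2*exp(-4*t)/2 - t*exp(-4*t) + exp(-4*t), t^2*exp(-4*t)/2 - t*exp(-4*t)]
  [-t*exp(-4*t), -t^2*exp(-4*t)/2 - t*exp(-4*t), t^2*exp(-4*t)/2 - t*exp(-4*t) + exp(-4*t)]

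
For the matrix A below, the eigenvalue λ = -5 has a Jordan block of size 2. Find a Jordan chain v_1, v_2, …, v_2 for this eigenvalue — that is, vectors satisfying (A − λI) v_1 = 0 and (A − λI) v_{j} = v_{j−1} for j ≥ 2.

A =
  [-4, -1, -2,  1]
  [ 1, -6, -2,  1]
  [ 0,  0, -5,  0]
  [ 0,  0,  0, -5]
A Jordan chain for λ = -5 of length 2:
v_1 = (1, 1, 0, 0)ᵀ
v_2 = (1, 0, 0, 0)ᵀ

Let N = A − (-5)·I. We want v_2 with N^2 v_2 = 0 but N^1 v_2 ≠ 0; then v_{j-1} := N · v_j for j = 2, …, 2.

Pick v_2 = (1, 0, 0, 0)ᵀ.
Then v_1 = N · v_2 = (1, 1, 0, 0)ᵀ.

Sanity check: (A − (-5)·I) v_1 = (0, 0, 0, 0)ᵀ = 0. ✓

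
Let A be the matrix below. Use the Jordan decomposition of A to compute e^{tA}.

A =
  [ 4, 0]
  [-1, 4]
e^{tA} =
  [exp(4*t), 0]
  [-t*exp(4*t), exp(4*t)]

Strategy: write A = P · J · P⁻¹ where J is a Jordan canonical form, so e^{tA} = P · e^{tJ} · P⁻¹, and e^{tJ} can be computed block-by-block.

A has Jordan form
J =
  [4, 1]
  [0, 4]
(up to reordering of blocks).

Per-block formulas:
  For a 2×2 Jordan block J_2(4): exp(t · J_2(4)) = e^(4t)·(I + t·N), where N is the 2×2 nilpotent shift.

After assembling e^{tJ} and conjugating by P, we get:

e^{tA} =
  [exp(4*t), 0]
  [-t*exp(4*t), exp(4*t)]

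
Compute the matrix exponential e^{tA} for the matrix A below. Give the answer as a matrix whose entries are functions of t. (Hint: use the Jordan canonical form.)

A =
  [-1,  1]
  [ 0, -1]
e^{tA} =
  [exp(-t), t*exp(-t)]
  [0, exp(-t)]

Strategy: write A = P · J · P⁻¹ where J is a Jordan canonical form, so e^{tA} = P · e^{tJ} · P⁻¹, and e^{tJ} can be computed block-by-block.

A has Jordan form
J =
  [-1,  1]
  [ 0, -1]
(up to reordering of blocks).

Per-block formulas:
  For a 2×2 Jordan block J_2(-1): exp(t · J_2(-1)) = e^(-1t)·(I + t·N), where N is the 2×2 nilpotent shift.

After assembling e^{tJ} and conjugating by P, we get:

e^{tA} =
  [exp(-t), t*exp(-t)]
  [0, exp(-t)]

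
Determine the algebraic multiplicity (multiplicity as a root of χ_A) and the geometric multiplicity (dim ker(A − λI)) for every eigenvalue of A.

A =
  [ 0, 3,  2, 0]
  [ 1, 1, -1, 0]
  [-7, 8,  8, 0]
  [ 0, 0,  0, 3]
λ = 3: alg = 4, geom = 2

Step 1 — factor the characteristic polynomial to read off the algebraic multiplicities:
  χ_A(x) = (x - 3)^4

Step 2 — compute geometric multiplicities via the rank-nullity identity g(λ) = n − rank(A − λI):
  rank(A − (3)·I) = 2, so dim ker(A − (3)·I) = n − 2 = 2

Summary:
  λ = 3: algebraic multiplicity = 4, geometric multiplicity = 2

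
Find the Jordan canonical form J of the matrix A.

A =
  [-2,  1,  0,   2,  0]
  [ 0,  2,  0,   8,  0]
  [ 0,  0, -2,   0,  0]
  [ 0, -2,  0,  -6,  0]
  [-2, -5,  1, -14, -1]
J_2(-2) ⊕ J_1(-2) ⊕ J_1(-2) ⊕ J_1(-1)

The characteristic polynomial is
  det(x·I − A) = x^5 + 9*x^4 + 32*x^3 + 56*x^2 + 48*x + 16 = (x + 1)*(x + 2)^4

Eigenvalues and multiplicities (the geometric multiplicity of λ is n − rank(A − λI), which equals the number of Jordan blocks for λ):
  λ = -2: algebraic multiplicity = 4, geometric multiplicity = 3
  λ = -1: algebraic multiplicity = 1, geometric multiplicity = 1

Determining the block sizes for each eigenvalue:
  λ = -2: 3 blocks summing to 4 forces exactly one block of size 2 and the rest size 1 → block sizes [2, 1, 1]
  λ = -1: one block (gm = 1), so the single block has size am = 1 → block sizes [1]

Assembling the blocks gives a Jordan form
J =
  [-2,  1,  0,  0,  0]
  [ 0, -2,  0,  0,  0]
  [ 0,  0, -2,  0,  0]
  [ 0,  0,  0, -2,  0]
  [ 0,  0,  0,  0, -1]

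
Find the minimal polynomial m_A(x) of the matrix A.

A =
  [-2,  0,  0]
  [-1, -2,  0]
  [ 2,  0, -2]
x^2 + 4*x + 4

The characteristic polynomial is χ_A(x) = (x + 2)^3, so the eigenvalues are known. The minimal polynomial is
  m_A(x) = Π_λ (x − λ)^{k_λ}
where k_λ is the size of the *largest* Jordan block for λ (equivalently, the smallest k with (A − λI)^k v = 0 for every generalised eigenvector v of λ).

  λ = -2: largest Jordan block has size 2, contributing (x + 2)^2

So m_A(x) = (x + 2)^2 = x^2 + 4*x + 4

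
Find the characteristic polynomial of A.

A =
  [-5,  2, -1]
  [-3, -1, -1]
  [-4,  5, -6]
x^3 + 12*x^2 + 48*x + 64

Expanding det(x·I − A) (e.g. by cofactor expansion or by noting that A is similar to its Jordan form J, which has the same characteristic polynomial as A) gives
  χ_A(x) = x^3 + 12*x^2 + 48*x + 64
which factors as (x + 4)^3. The eigenvalues (with algebraic multiplicities) are λ = -4 with multiplicity 3.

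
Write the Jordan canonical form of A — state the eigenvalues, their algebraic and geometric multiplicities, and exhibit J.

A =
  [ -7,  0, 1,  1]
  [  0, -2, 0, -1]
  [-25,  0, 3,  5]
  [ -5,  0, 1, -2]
J_3(-2) ⊕ J_1(-2)

The characteristic polynomial is
  det(x·I − A) = x^4 + 8*x^3 + 24*x^2 + 32*x + 16 = (x + 2)^4

Eigenvalues and multiplicities (the geometric multiplicity of λ is n − rank(A − λI), which equals the number of Jordan blocks for λ):
  λ = -2: algebraic multiplicity = 4, geometric multiplicity = 2

Determining the block sizes for each eigenvalue:
  λ = -2: with am = 4 and gm = 2, the partition is not yet determined (e.g. several partitions of 4 into 2 parts exist). Let N = A − (-2)·I. Computing rank(N^1) = 2, rank(N^2) = 1, rank(N^3) = 0; the number of blocks of size ≥ j is rank(N^{j−1}) − rank(N^j), giving [2, 1, 1]. So we have 1 block(s) of size 3, 1 block(s) of size 1 → block sizes [3, 1]

Assembling the blocks gives a Jordan form
J =
  [-2,  1,  0,  0]
  [ 0, -2,  1,  0]
  [ 0,  0, -2,  0]
  [ 0,  0,  0, -2]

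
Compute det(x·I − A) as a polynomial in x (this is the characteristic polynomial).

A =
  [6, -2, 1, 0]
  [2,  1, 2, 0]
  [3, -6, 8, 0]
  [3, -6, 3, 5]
x^4 - 20*x^3 + 150*x^2 - 500*x + 625

Expanding det(x·I − A) (e.g. by cofactor expansion or by noting that A is similar to its Jordan form J, which has the same characteristic polynomial as A) gives
  χ_A(x) = x^4 - 20*x^3 + 150*x^2 - 500*x + 625
which factors as (x - 5)^4. The eigenvalues (with algebraic multiplicities) are λ = 5 with multiplicity 4.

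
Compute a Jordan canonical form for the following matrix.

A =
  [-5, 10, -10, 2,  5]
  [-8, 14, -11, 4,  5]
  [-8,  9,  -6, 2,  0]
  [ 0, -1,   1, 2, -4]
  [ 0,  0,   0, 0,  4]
J_1(-5) ⊕ J_2(3) ⊕ J_2(4)

The characteristic polynomial is
  det(x·I − A) = x^5 - 9*x^4 + 3*x^3 + 197*x^2 - 696*x + 720 = (x - 4)^2*(x - 3)^2*(x + 5)

Eigenvalues and multiplicities (the geometric multiplicity of λ is n − rank(A − λI), which equals the number of Jordan blocks for λ):
  λ = -5: algebraic multiplicity = 1, geometric multiplicity = 1
  λ = 3: algebraic multiplicity = 2, geometric multiplicity = 1
  λ = 4: algebraic multiplicity = 2, geometric multiplicity = 1

Determining the block sizes for each eigenvalue:
  λ = -5: one block (gm = 1), so the single block has size am = 1 → block sizes [1]
  λ = 3: one block (gm = 1), so the single block has size am = 2 → block sizes [2]
  λ = 4: one block (gm = 1), so the single block has size am = 2 → block sizes [2]

Assembling the blocks gives a Jordan form
J =
  [-5, 0, 0, 0, 0]
  [ 0, 3, 1, 0, 0]
  [ 0, 0, 3, 0, 0]
  [ 0, 0, 0, 4, 1]
  [ 0, 0, 0, 0, 4]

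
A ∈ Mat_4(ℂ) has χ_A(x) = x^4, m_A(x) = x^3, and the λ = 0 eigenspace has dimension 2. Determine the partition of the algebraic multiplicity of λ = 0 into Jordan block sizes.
Block sizes for λ = 0: [3, 1]

Step 1 — from the characteristic polynomial, algebraic multiplicity of λ = 0 is 4. From dim ker(A − (0)·I) = 2, there are exactly 2 Jordan blocks for λ = 0.
Step 2 — from the minimal polynomial, the factor (x − 0)^3 tells us the largest block for λ = 0 has size 3.
Step 3 — with total size 4, 2 blocks, and largest block 3, the block sizes (in nonincreasing order) are [3, 1].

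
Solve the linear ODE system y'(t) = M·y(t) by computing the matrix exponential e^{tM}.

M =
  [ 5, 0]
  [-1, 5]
e^{tM} =
  [exp(5*t), 0]
  [-t*exp(5*t), exp(5*t)]

Strategy: write M = P · J · P⁻¹ where J is a Jordan canonical form, so e^{tM} = P · e^{tJ} · P⁻¹, and e^{tJ} can be computed block-by-block.

M has Jordan form
J =
  [5, 1]
  [0, 5]
(up to reordering of blocks).

Per-block formulas:
  For a 2×2 Jordan block J_2(5): exp(t · J_2(5)) = e^(5t)·(I + t·N), where N is the 2×2 nilpotent shift.

After assembling e^{tJ} and conjugating by P, we get:

e^{tM} =
  [exp(5*t), 0]
  [-t*exp(5*t), exp(5*t)]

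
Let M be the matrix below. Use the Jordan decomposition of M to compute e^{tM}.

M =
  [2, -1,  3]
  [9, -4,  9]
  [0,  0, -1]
e^{tM} =
  [3*t*exp(-t) + exp(-t), -t*exp(-t), 3*t*exp(-t)]
  [9*t*exp(-t), -3*t*exp(-t) + exp(-t), 9*t*exp(-t)]
  [0, 0, exp(-t)]

Strategy: write M = P · J · P⁻¹ where J is a Jordan canonical form, so e^{tM} = P · e^{tJ} · P⁻¹, and e^{tJ} can be computed block-by-block.

M has Jordan form
J =
  [-1,  1,  0]
  [ 0, -1,  0]
  [ 0,  0, -1]
(up to reordering of blocks).

Per-block formulas:
  For a 1×1 block at λ = -1: exp(t · [-1]) = [e^(-1t)].
  For a 2×2 Jordan block J_2(-1): exp(t · J_2(-1)) = e^(-1t)·(I + t·N), where N is the 2×2 nilpotent shift.

After assembling e^{tJ} and conjugating by P, we get:

e^{tM} =
  [3*t*exp(-t) + exp(-t), -t*exp(-t), 3*t*exp(-t)]
  [9*t*exp(-t), -3*t*exp(-t) + exp(-t), 9*t*exp(-t)]
  [0, 0, exp(-t)]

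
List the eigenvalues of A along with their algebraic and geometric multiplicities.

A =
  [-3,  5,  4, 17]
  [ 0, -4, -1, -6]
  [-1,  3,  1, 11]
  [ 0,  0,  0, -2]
λ = -2: alg = 4, geom = 2

Step 1 — factor the characteristic polynomial to read off the algebraic multiplicities:
  χ_A(x) = (x + 2)^4

Step 2 — compute geometric multiplicities via the rank-nullity identity g(λ) = n − rank(A − λI):
  rank(A − (-2)·I) = 2, so dim ker(A − (-2)·I) = n − 2 = 2

Summary:
  λ = -2: algebraic multiplicity = 4, geometric multiplicity = 2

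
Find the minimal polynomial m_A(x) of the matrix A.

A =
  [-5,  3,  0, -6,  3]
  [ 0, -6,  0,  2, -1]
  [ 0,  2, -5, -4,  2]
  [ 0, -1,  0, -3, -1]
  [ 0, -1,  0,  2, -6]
x^2 + 10*x + 25

The characteristic polynomial is χ_A(x) = (x + 5)^5, so the eigenvalues are known. The minimal polynomial is
  m_A(x) = Π_λ (x − λ)^{k_λ}
where k_λ is the size of the *largest* Jordan block for λ (equivalently, the smallest k with (A − λI)^k v = 0 for every generalised eigenvector v of λ).

  λ = -5: largest Jordan block has size 2, contributing (x + 5)^2

So m_A(x) = (x + 5)^2 = x^2 + 10*x + 25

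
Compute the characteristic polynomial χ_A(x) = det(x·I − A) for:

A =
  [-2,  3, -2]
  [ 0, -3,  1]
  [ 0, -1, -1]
x^3 + 6*x^2 + 12*x + 8

Expanding det(x·I − A) (e.g. by cofactor expansion or by noting that A is similar to its Jordan form J, which has the same characteristic polynomial as A) gives
  χ_A(x) = x^3 + 6*x^2 + 12*x + 8
which factors as (x + 2)^3. The eigenvalues (with algebraic multiplicities) are λ = -2 with multiplicity 3.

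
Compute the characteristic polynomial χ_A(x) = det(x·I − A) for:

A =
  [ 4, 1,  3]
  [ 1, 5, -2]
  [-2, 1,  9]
x^3 - 18*x^2 + 108*x - 216

Expanding det(x·I − A) (e.g. by cofactor expansion or by noting that A is similar to its Jordan form J, which has the same characteristic polynomial as A) gives
  χ_A(x) = x^3 - 18*x^2 + 108*x - 216
which factors as (x - 6)^3. The eigenvalues (with algebraic multiplicities) are λ = 6 with multiplicity 3.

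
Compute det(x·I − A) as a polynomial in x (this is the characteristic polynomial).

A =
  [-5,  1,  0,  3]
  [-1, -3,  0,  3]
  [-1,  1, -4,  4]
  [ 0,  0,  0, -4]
x^4 + 16*x^3 + 96*x^2 + 256*x + 256

Expanding det(x·I − A) (e.g. by cofactor expansion or by noting that A is similar to its Jordan form J, which has the same characteristic polynomial as A) gives
  χ_A(x) = x^4 + 16*x^3 + 96*x^2 + 256*x + 256
which factors as (x + 4)^4. The eigenvalues (with algebraic multiplicities) are λ = -4 with multiplicity 4.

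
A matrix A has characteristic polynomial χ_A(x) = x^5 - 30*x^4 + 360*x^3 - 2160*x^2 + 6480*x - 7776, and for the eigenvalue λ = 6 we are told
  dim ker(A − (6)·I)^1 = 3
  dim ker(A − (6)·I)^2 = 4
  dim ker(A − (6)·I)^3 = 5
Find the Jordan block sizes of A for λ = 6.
Block sizes for λ = 6: [3, 1, 1]

From the dimensions of kernels of powers, the number of Jordan blocks of size at least j is d_j − d_{j−1} where d_j = dim ker(N^j) (with d_0 = 0). Computing the differences gives [3, 1, 1].
The number of blocks of size exactly k is (#blocks of size ≥ k) − (#blocks of size ≥ k + 1), so the partition is: 2 block(s) of size 1, 1 block(s) of size 3.
In nonincreasing order the block sizes are [3, 1, 1].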